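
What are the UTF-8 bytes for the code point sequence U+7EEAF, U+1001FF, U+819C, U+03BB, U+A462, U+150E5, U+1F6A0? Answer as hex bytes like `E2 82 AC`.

F1 BE BA AF F4 80 87 BF E8 86 9C CE BB EA 91 A2 F0 95 83 A5 F0 9F 9A A0

U+7EEAF: 4-byte form → F1 BE BA AF.
U+1001FF: 4-byte form → F4 80 87 BF.
U+819C: 3-byte form → E8 86 9C.
U+03BB: 2-byte form → CE BB.
U+A462: 3-byte form → EA 91 A2.
U+150E5: 4-byte form → F0 95 83 A5.
U+1F6A0: 4-byte form → F0 9F 9A A0.
Concatenated (24 bytes): F1 BE BA AF F4 80 87 BF E8 86 9C CE BB EA 91 A2 F0 95 83 A5 F0 9F 9A A0.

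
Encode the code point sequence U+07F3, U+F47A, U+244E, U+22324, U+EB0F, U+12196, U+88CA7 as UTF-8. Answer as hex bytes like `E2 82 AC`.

DF B3 EF 91 BA E2 91 8E F0 A2 8C A4 EE AC 8F F0 92 86 96 F2 88 B2 A7

U+07F3: 2-byte form → DF B3.
U+F47A: 3-byte form → EF 91 BA.
U+244E: 3-byte form → E2 91 8E.
U+22324: 4-byte form → F0 A2 8C A4.
U+EB0F: 3-byte form → EE AC 8F.
U+12196: 4-byte form → F0 92 86 96.
U+88CA7: 4-byte form → F2 88 B2 A7.
Concatenated (23 bytes): DF B3 EF 91 BA E2 91 8E F0 A2 8C A4 EE AC 8F F0 92 86 96 F2 88 B2 A7.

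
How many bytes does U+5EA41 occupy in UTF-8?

U+5EA41 = 0x5EA41. UTF-8 uses 1 byte below 0x80, 2 below 0x800, 3 below 0x10000, 4 up to 0x10FFFF. 0x5EA41 is in U+10000–U+10FFFF → 4 bytes.

4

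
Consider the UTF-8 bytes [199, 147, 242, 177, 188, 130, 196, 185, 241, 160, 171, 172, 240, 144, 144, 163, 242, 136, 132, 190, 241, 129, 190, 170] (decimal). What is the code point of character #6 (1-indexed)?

U+8813E

Offset 0: leading byte 0xC7 = 11000111 → 2-byte char #1 = C7 93.
Offset 2: leading byte 0xF2 = 11110010 → 4-byte char #2 = F2 B1 BC 82.
Offset 6: leading byte 0xC4 = 11000100 → 2-byte char #3 = C4 B9.
Offset 8: leading byte 0xF1 = 11110001 → 4-byte char #4 = F1 A0 AB AC.
Offset 12: leading byte 0xF0 = 11110000 → 4-byte char #5 = F0 90 90 A3.
Offset 16: leading byte 0xF2 = 11110010 → 4-byte char #6 = F2 88 84 BE.
Leading byte 0xF2 = 11110010 matches 11110xxx → 4-byte sequence.
Byte 1: 0xF2 = 11110010, payload 010 (3 bits).
Byte 2: 0x88 = 10001000 (10xxxxxx ✓), payload 001000.
Byte 3: 0x84 = 10000100 (10xxxxxx ✓), payload 000100.
Byte 4: 0xBE = 10111110 (10xxxxxx ✓), payload 111110.
Concatenate: 010001000000100111110 = 0x8813E (21 bits → U+8813E).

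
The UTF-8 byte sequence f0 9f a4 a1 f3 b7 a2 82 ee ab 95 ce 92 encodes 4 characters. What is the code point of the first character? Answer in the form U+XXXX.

Offset 0: leading byte 0xF0 = 11110000 → 4-byte char #1 = F0 9F A4 A1.
Leading byte 0xF0 = 11110000 matches 11110xxx → 4-byte sequence.
Byte 1: 0xF0 = 11110000, payload 000 (3 bits).
Byte 2: 0x9F = 10011111 (10xxxxxx ✓), payload 011111.
Byte 3: 0xA4 = 10100100 (10xxxxxx ✓), payload 100100.
Byte 4: 0xA1 = 10100001 (10xxxxxx ✓), payload 100001.
Concatenate: 000011111100100100001 = 0x1F921 (21 bits → U+1F921).

U+1F921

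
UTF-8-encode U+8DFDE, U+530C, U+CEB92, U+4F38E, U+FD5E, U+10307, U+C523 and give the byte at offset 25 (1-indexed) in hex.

1-indexed offset 25 is 0-indexed offset 24.
U+8DFDE → 4-byte form F2 8D BF 9E at offsets 0–3.
U+530C → 3-byte form E5 8C 8C at offsets 4–6.
U+CEB92 → 4-byte form F3 8E AE 92 at offsets 7–10.
U+4F38E → 4-byte form F1 8F 8E 8E at offsets 11–14.
U+FD5E → 3-byte form EF B5 9E at offsets 15–17.
U+10307 → 4-byte form F0 90 8C 87 at offsets 18–21.
U+C523 → 3-byte form EC 94 A3 at offsets 22–24.
Offset 24 falls in char 7's range; it's byte 3 of EC 94 A3 = 0xA3.

0xA3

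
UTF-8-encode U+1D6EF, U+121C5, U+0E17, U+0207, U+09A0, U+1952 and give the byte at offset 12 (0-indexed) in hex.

0x87

U+1D6EF → 4-byte form F0 9D 9B AF at offsets 0–3.
U+121C5 → 4-byte form F0 92 87 85 at offsets 4–7.
U+0E17 → 3-byte form E0 B8 97 at offsets 8–10.
U+0207 → 2-byte form C8 87 at offsets 11–12.
Offset 12 falls in char 4's range; it's byte 2 of C8 87 = 0x87.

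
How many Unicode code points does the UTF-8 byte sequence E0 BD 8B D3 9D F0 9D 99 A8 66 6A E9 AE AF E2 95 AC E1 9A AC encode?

8

Byte at offset 0: 0xE0 = 11100000 → 3-byte char (#1). Advance 3.
Byte at offset 3: 0xD3 = 11010011 → 2-byte char (#2). Advance 2.
Byte at offset 5: 0xF0 = 11110000 → 4-byte char (#3). Advance 4.
Byte at offset 9: 0x66 = 01100110 → 1-byte char (#4). Advance 1.
Byte at offset 10: 0x6A = 01101010 → 1-byte char (#5). Advance 1.
Byte at offset 11: 0xE9 = 11101001 → 3-byte char (#6). Advance 3.
Byte at offset 14: 0xE2 = 11100010 → 3-byte char (#7). Advance 3.
Byte at offset 17: 0xE1 = 11100001 → 3-byte char (#8). Advance 3.
Reached end at offset 20 after 8 code points.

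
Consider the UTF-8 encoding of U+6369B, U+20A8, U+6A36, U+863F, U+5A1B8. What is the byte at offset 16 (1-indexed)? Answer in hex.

1-indexed offset 16 is 0-indexed offset 15.
U+6369B → 4-byte form F1 A3 9A 9B at offsets 0–3.
U+20A8 → 3-byte form E2 82 A8 at offsets 4–6.
U+6A36 → 3-byte form E6 A8 B6 at offsets 7–9.
U+863F → 3-byte form E8 98 BF at offsets 10–12.
U+5A1B8 → 4-byte form F1 9A 86 B8 at offsets 13–16.
Offset 15 falls in char 5's range; it's byte 3 of F1 9A 86 B8 = 0x86.

0x86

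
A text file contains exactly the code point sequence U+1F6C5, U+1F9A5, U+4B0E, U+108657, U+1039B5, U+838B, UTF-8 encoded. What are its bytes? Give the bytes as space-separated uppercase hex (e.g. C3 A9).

F0 9F 9B 85 F0 9F A6 A5 E4 AC 8E F4 88 99 97 F4 83 A6 B5 E8 8E 8B

U+1F6C5: 4-byte form → F0 9F 9B 85.
U+1F9A5: 4-byte form → F0 9F A6 A5.
U+4B0E: 3-byte form → E4 AC 8E.
U+108657: 4-byte form → F4 88 99 97.
U+1039B5: 4-byte form → F4 83 A6 B5.
U+838B: 3-byte form → E8 8E 8B.
Concatenated (22 bytes): F0 9F 9B 85 F0 9F A6 A5 E4 AC 8E F4 88 99 97 F4 83 A6 B5 E8 8E 8B.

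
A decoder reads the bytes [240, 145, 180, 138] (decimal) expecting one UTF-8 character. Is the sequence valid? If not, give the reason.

Leading byte 0xF0 = 11110000 → 4-byte form.
Continuation bytes 0x91=10010001, 0xB4=10110100, 0x8A=10001010 all match 10xxxxxx.
Decoded value 0x11D0A is ≥ 0x10000 (shortest form) and not a surrogate.

valid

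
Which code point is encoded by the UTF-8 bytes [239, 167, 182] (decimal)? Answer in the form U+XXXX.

U+F9F6

Leading byte 0xEF = 11101111 matches 1110xxxx → 3-byte sequence.
Byte 1: 0xEF = 11101111, payload 1111 (4 bits).
Byte 2: 0xA7 = 10100111 (10xxxxxx ✓), payload 100111.
Byte 3: 0xB6 = 10110110 (10xxxxxx ✓), payload 110110.
Concatenate: 1111100111110110 = 0xF9F6 (16 bits → U+F9F6).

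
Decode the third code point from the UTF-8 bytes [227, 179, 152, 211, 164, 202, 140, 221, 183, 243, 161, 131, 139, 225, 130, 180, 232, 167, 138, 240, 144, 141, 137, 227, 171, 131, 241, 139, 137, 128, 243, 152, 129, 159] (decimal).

Offset 0: leading byte 0xE3 = 11100011 → 3-byte char #1 = E3 B3 98.
Offset 3: leading byte 0xD3 = 11010011 → 2-byte char #2 = D3 A4.
Offset 5: leading byte 0xCA = 11001010 → 2-byte char #3 = CA 8C.
Leading byte 0xCA = 11001010 matches 110xxxxx → 2-byte sequence.
Byte 1: 0xCA = 11001010, payload 01010 (5 bits).
Byte 2: 0x8C = 10001100 (10xxxxxx ✓), payload 001100.
Concatenate: 01010001100 = 0x28C (11 bits → U+028C).

U+028C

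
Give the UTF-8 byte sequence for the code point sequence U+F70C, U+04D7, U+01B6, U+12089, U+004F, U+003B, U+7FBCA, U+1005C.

U+F70C: 3-byte form → EF 9C 8C.
U+04D7: 2-byte form → D3 97.
U+01B6: 2-byte form → C6 B6.
U+12089: 4-byte form → F0 92 82 89.
U+004F: 1-byte form → 4F.
U+003B: 1-byte form → 3B.
U+7FBCA: 4-byte form → F1 BF AF 8A.
U+1005C: 4-byte form → F0 90 81 9C.
Concatenated (21 bytes): EF 9C 8C D3 97 C6 B6 F0 92 82 89 4F 3B F1 BF AF 8A F0 90 81 9C.

EF 9C 8C D3 97 C6 B6 F0 92 82 89 4F 3B F1 BF AF 8A F0 90 81 9C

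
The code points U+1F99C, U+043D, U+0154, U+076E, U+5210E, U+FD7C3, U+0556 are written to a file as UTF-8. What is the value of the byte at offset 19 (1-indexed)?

0xD5

1-indexed offset 19 is 0-indexed offset 18.
U+1F99C → 4-byte form F0 9F A6 9C at offsets 0–3.
U+043D → 2-byte form D0 BD at offsets 4–5.
U+0154 → 2-byte form C5 94 at offsets 6–7.
U+076E → 2-byte form DD AE at offsets 8–9.
U+5210E → 4-byte form F1 92 84 8E at offsets 10–13.
U+FD7C3 → 4-byte form F3 BD 9F 83 at offsets 14–17.
U+0556 → 2-byte form D5 96 at offsets 18–19.
Offset 18 falls in char 7's range; it's byte 1 of D5 96 = 0xD5.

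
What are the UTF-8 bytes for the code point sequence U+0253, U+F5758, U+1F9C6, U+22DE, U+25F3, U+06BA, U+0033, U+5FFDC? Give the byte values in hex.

C9 93 F3 B5 9D 98 F0 9F A7 86 E2 8B 9E E2 97 B3 DA BA 33 F1 9F BF 9C

U+0253: 2-byte form → C9 93.
U+F5758: 4-byte form → F3 B5 9D 98.
U+1F9C6: 4-byte form → F0 9F A7 86.
U+22DE: 3-byte form → E2 8B 9E.
U+25F3: 3-byte form → E2 97 B3.
U+06BA: 2-byte form → DA BA.
U+0033: 1-byte form → 33.
U+5FFDC: 4-byte form → F1 9F BF 9C.
Concatenated (23 bytes): C9 93 F3 B5 9D 98 F0 9F A7 86 E2 8B 9E E2 97 B3 DA BA 33 F1 9F BF 9C.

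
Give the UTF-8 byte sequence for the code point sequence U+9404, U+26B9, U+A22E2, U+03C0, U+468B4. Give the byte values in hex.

E9 90 84 E2 9A B9 F2 A2 8B A2 CF 80 F1 86 A2 B4

U+9404: 3-byte form → E9 90 84.
U+26B9: 3-byte form → E2 9A B9.
U+A22E2: 4-byte form → F2 A2 8B A2.
U+03C0: 2-byte form → CF 80.
U+468B4: 4-byte form → F1 86 A2 B4.
Concatenated (16 bytes): E9 90 84 E2 9A B9 F2 A2 8B A2 CF 80 F1 86 A2 B4.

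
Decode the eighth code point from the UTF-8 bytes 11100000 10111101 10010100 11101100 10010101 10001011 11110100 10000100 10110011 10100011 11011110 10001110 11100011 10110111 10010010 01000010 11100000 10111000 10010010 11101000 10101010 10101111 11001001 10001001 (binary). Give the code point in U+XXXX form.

U+8AAF

Offset 0: leading byte 0xE0 = 11100000 → 3-byte char #1 = E0 BD 94.
Offset 3: leading byte 0xEC = 11101100 → 3-byte char #2 = EC 95 8B.
Offset 6: leading byte 0xF4 = 11110100 → 4-byte char #3 = F4 84 B3 A3.
Offset 10: leading byte 0xDE = 11011110 → 2-byte char #4 = DE 8E.
Offset 12: leading byte 0xE3 = 11100011 → 3-byte char #5 = E3 B7 92.
Offset 15: leading byte 0x42 = 01000010 → 1-byte char #6 = 42.
Offset 16: leading byte 0xE0 = 11100000 → 3-byte char #7 = E0 B8 92.
Offset 19: leading byte 0xE8 = 11101000 → 3-byte char #8 = E8 AA AF.
Leading byte 0xE8 = 11101000 matches 1110xxxx → 3-byte sequence.
Byte 1: 0xE8 = 11101000, payload 1000 (4 bits).
Byte 2: 0xAA = 10101010 (10xxxxxx ✓), payload 101010.
Byte 3: 0xAF = 10101111 (10xxxxxx ✓), payload 101111.
Concatenate: 1000101010101111 = 0x8AAF (16 bits → U+8AAF).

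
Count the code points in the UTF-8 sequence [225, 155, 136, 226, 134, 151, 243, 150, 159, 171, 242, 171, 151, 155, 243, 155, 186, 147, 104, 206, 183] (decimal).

7

Byte at offset 0: 0xE1 = 11100001 → 3-byte char (#1). Advance 3.
Byte at offset 3: 0xE2 = 11100010 → 3-byte char (#2). Advance 3.
Byte at offset 6: 0xF3 = 11110011 → 4-byte char (#3). Advance 4.
Byte at offset 10: 0xF2 = 11110010 → 4-byte char (#4). Advance 4.
Byte at offset 14: 0xF3 = 11110011 → 4-byte char (#5). Advance 4.
Byte at offset 18: 0x68 = 01101000 → 1-byte char (#6). Advance 1.
Byte at offset 19: 0xCE = 11001110 → 2-byte char (#7). Advance 2.
Reached end at offset 21 after 7 code points.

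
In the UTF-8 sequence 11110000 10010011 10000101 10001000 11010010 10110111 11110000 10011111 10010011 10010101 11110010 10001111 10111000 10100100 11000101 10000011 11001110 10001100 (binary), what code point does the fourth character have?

U+8FE24

Offset 0: leading byte 0xF0 = 11110000 → 4-byte char #1 = F0 93 85 88.
Offset 4: leading byte 0xD2 = 11010010 → 2-byte char #2 = D2 B7.
Offset 6: leading byte 0xF0 = 11110000 → 4-byte char #3 = F0 9F 93 95.
Offset 10: leading byte 0xF2 = 11110010 → 4-byte char #4 = F2 8F B8 A4.
Leading byte 0xF2 = 11110010 matches 11110xxx → 4-byte sequence.
Byte 1: 0xF2 = 11110010, payload 010 (3 bits).
Byte 2: 0x8F = 10001111 (10xxxxxx ✓), payload 001111.
Byte 3: 0xB8 = 10111000 (10xxxxxx ✓), payload 111000.
Byte 4: 0xA4 = 10100100 (10xxxxxx ✓), payload 100100.
Concatenate: 010001111111000100100 = 0x8FE24 (21 bits → U+8FE24).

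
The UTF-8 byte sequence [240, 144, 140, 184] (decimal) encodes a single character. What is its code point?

U+10338

Leading byte 0xF0 = 11110000 matches 11110xxx → 4-byte sequence.
Byte 1: 0xF0 = 11110000, payload 000 (3 bits).
Byte 2: 0x90 = 10010000 (10xxxxxx ✓), payload 010000.
Byte 3: 0x8C = 10001100 (10xxxxxx ✓), payload 001100.
Byte 4: 0xB8 = 10111000 (10xxxxxx ✓), payload 111000.
Concatenate: 000010000001100111000 = 0x10338 (21 bits → U+10338).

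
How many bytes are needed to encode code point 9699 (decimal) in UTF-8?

U+25E3 = 0x25E3. UTF-8 uses 1 byte below 0x80, 2 below 0x800, 3 below 0x10000, 4 up to 0x10FFFF. 0x25E3 is in U+0800–U+FFFF → 3 bytes.

3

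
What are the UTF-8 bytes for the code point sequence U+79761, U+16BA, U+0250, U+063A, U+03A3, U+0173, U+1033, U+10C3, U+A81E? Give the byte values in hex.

U+79761: 4-byte form → F1 B9 9D A1.
U+16BA: 3-byte form → E1 9A BA.
U+0250: 2-byte form → C9 90.
U+063A: 2-byte form → D8 BA.
U+03A3: 2-byte form → CE A3.
U+0173: 2-byte form → C5 B3.
U+1033: 3-byte form → E1 80 B3.
U+10C3: 3-byte form → E1 83 83.
U+A81E: 3-byte form → EA A0 9E.
Concatenated (24 bytes): F1 B9 9D A1 E1 9A BA C9 90 D8 BA CE A3 C5 B3 E1 80 B3 E1 83 83 EA A0 9E.

F1 B9 9D A1 E1 9A BA C9 90 D8 BA CE A3 C5 B3 E1 80 B3 E1 83 83 EA A0 9E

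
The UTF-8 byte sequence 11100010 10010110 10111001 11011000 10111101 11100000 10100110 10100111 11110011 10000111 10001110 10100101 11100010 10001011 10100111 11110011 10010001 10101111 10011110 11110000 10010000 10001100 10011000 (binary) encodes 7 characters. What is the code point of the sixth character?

U+D1BDE

Offset 0: leading byte 0xE2 = 11100010 → 3-byte char #1 = E2 96 B9.
Offset 3: leading byte 0xD8 = 11011000 → 2-byte char #2 = D8 BD.
Offset 5: leading byte 0xE0 = 11100000 → 3-byte char #3 = E0 A6 A7.
Offset 8: leading byte 0xF3 = 11110011 → 4-byte char #4 = F3 87 8E A5.
Offset 12: leading byte 0xE2 = 11100010 → 3-byte char #5 = E2 8B A7.
Offset 15: leading byte 0xF3 = 11110011 → 4-byte char #6 = F3 91 AF 9E.
Leading byte 0xF3 = 11110011 matches 11110xxx → 4-byte sequence.
Byte 1: 0xF3 = 11110011, payload 011 (3 bits).
Byte 2: 0x91 = 10010001 (10xxxxxx ✓), payload 010001.
Byte 3: 0xAF = 10101111 (10xxxxxx ✓), payload 101111.
Byte 4: 0x9E = 10011110 (10xxxxxx ✓), payload 011110.
Concatenate: 011010001101111011110 = 0xD1BDE (21 bits → U+D1BDE).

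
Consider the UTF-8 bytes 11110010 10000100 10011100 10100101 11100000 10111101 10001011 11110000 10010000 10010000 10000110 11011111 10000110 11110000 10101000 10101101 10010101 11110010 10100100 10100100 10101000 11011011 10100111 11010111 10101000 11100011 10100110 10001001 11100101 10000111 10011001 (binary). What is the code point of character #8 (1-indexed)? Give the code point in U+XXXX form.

Offset 0: leading byte 0xF2 = 11110010 → 4-byte char #1 = F2 84 9C A5.
Offset 4: leading byte 0xE0 = 11100000 → 3-byte char #2 = E0 BD 8B.
Offset 7: leading byte 0xF0 = 11110000 → 4-byte char #3 = F0 90 90 86.
Offset 11: leading byte 0xDF = 11011111 → 2-byte char #4 = DF 86.
Offset 13: leading byte 0xF0 = 11110000 → 4-byte char #5 = F0 A8 AD 95.
Offset 17: leading byte 0xF2 = 11110010 → 4-byte char #6 = F2 A4 A4 A8.
Offset 21: leading byte 0xDB = 11011011 → 2-byte char #7 = DB A7.
Offset 23: leading byte 0xD7 = 11010111 → 2-byte char #8 = D7 A8.
Leading byte 0xD7 = 11010111 matches 110xxxxx → 2-byte sequence.
Byte 1: 0xD7 = 11010111, payload 10111 (5 bits).
Byte 2: 0xA8 = 10101000 (10xxxxxx ✓), payload 101000.
Concatenate: 10111101000 = 0x5E8 (11 bits → U+05E8).

U+05E8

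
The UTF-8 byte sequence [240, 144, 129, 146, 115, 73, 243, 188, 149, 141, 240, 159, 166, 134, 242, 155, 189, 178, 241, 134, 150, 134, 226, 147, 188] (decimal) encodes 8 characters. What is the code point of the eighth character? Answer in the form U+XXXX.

Offset 0: leading byte 0xF0 = 11110000 → 4-byte char #1 = F0 90 81 92.
Offset 4: leading byte 0x73 = 01110011 → 1-byte char #2 = 73.
Offset 5: leading byte 0x49 = 01001001 → 1-byte char #3 = 49.
Offset 6: leading byte 0xF3 = 11110011 → 4-byte char #4 = F3 BC 95 8D.
Offset 10: leading byte 0xF0 = 11110000 → 4-byte char #5 = F0 9F A6 86.
Offset 14: leading byte 0xF2 = 11110010 → 4-byte char #6 = F2 9B BD B2.
Offset 18: leading byte 0xF1 = 11110001 → 4-byte char #7 = F1 86 96 86.
Offset 22: leading byte 0xE2 = 11100010 → 3-byte char #8 = E2 93 BC.
Leading byte 0xE2 = 11100010 matches 1110xxxx → 3-byte sequence.
Byte 1: 0xE2 = 11100010, payload 0010 (4 bits).
Byte 2: 0x93 = 10010011 (10xxxxxx ✓), payload 010011.
Byte 3: 0xBC = 10111100 (10xxxxxx ✓), payload 111100.
Concatenate: 0010010011111100 = 0x24FC (16 bits → U+24FC).

U+24FC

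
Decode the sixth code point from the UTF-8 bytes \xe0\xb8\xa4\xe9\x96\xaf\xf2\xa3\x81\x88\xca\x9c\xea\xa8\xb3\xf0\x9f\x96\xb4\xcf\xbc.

Offset 0: leading byte 0xE0 = 11100000 → 3-byte char #1 = E0 B8 A4.
Offset 3: leading byte 0xE9 = 11101001 → 3-byte char #2 = E9 96 AF.
Offset 6: leading byte 0xF2 = 11110010 → 4-byte char #3 = F2 A3 81 88.
Offset 10: leading byte 0xCA = 11001010 → 2-byte char #4 = CA 9C.
Offset 12: leading byte 0xEA = 11101010 → 3-byte char #5 = EA A8 B3.
Offset 15: leading byte 0xF0 = 11110000 → 4-byte char #6 = F0 9F 96 B4.
Leading byte 0xF0 = 11110000 matches 11110xxx → 4-byte sequence.
Byte 1: 0xF0 = 11110000, payload 000 (3 bits).
Byte 2: 0x9F = 10011111 (10xxxxxx ✓), payload 011111.
Byte 3: 0x96 = 10010110 (10xxxxxx ✓), payload 010110.
Byte 4: 0xB4 = 10110100 (10xxxxxx ✓), payload 110100.
Concatenate: 000011111010110110100 = 0x1F5B4 (21 bits → U+1F5B4).

U+1F5B4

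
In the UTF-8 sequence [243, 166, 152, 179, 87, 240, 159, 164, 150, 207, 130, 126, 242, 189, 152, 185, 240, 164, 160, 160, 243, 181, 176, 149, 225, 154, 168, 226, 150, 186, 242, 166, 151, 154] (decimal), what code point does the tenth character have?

U+25BA

Offset 0: leading byte 0xF3 = 11110011 → 4-byte char #1 = F3 A6 98 B3.
Offset 4: leading byte 0x57 = 01010111 → 1-byte char #2 = 57.
Offset 5: leading byte 0xF0 = 11110000 → 4-byte char #3 = F0 9F A4 96.
Offset 9: leading byte 0xCF = 11001111 → 2-byte char #4 = CF 82.
Offset 11: leading byte 0x7E = 01111110 → 1-byte char #5 = 7E.
Offset 12: leading byte 0xF2 = 11110010 → 4-byte char #6 = F2 BD 98 B9.
Offset 16: leading byte 0xF0 = 11110000 → 4-byte char #7 = F0 A4 A0 A0.
Offset 20: leading byte 0xF3 = 11110011 → 4-byte char #8 = F3 B5 B0 95.
Offset 24: leading byte 0xE1 = 11100001 → 3-byte char #9 = E1 9A A8.
Offset 27: leading byte 0xE2 = 11100010 → 3-byte char #10 = E2 96 BA.
Leading byte 0xE2 = 11100010 matches 1110xxxx → 3-byte sequence.
Byte 1: 0xE2 = 11100010, payload 0010 (4 bits).
Byte 2: 0x96 = 10010110 (10xxxxxx ✓), payload 010110.
Byte 3: 0xBA = 10111010 (10xxxxxx ✓), payload 111010.
Concatenate: 0010010110111010 = 0x25BA (16 bits → U+25BA).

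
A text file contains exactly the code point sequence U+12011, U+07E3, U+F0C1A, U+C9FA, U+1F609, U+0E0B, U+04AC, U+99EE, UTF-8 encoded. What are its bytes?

F0 92 80 91 DF A3 F3 B0 B0 9A EC A7 BA F0 9F 98 89 E0 B8 8B D2 AC E9 A7 AE

U+12011: 4-byte form → F0 92 80 91.
U+07E3: 2-byte form → DF A3.
U+F0C1A: 4-byte form → F3 B0 B0 9A.
U+C9FA: 3-byte form → EC A7 BA.
U+1F609: 4-byte form → F0 9F 98 89.
U+0E0B: 3-byte form → E0 B8 8B.
U+04AC: 2-byte form → D2 AC.
U+99EE: 3-byte form → E9 A7 AE.
Concatenated (25 bytes): F0 92 80 91 DF A3 F3 B0 B0 9A EC A7 BA F0 9F 98 89 E0 B8 8B D2 AC E9 A7 AE.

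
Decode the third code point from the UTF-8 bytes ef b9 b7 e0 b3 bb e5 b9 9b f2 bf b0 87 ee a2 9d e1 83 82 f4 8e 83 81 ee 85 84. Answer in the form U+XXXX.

Offset 0: leading byte 0xEF = 11101111 → 3-byte char #1 = EF B9 B7.
Offset 3: leading byte 0xE0 = 11100000 → 3-byte char #2 = E0 B3 BB.
Offset 6: leading byte 0xE5 = 11100101 → 3-byte char #3 = E5 B9 9B.
Leading byte 0xE5 = 11100101 matches 1110xxxx → 3-byte sequence.
Byte 1: 0xE5 = 11100101, payload 0101 (4 bits).
Byte 2: 0xB9 = 10111001 (10xxxxxx ✓), payload 111001.
Byte 3: 0x9B = 10011011 (10xxxxxx ✓), payload 011011.
Concatenate: 0101111001011011 = 0x5E5B (16 bits → U+5E5B).

U+5E5B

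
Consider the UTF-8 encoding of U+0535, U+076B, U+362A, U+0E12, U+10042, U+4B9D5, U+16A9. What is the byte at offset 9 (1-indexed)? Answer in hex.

0xB8

1-indexed offset 9 is 0-indexed offset 8.
U+0535 → 2-byte form D4 B5 at offsets 0–1.
U+076B → 2-byte form DD AB at offsets 2–3.
U+362A → 3-byte form E3 98 AA at offsets 4–6.
U+0E12 → 3-byte form E0 B8 92 at offsets 7–9.
Offset 8 falls in char 4's range; it's byte 2 of E0 B8 92 = 0xB8.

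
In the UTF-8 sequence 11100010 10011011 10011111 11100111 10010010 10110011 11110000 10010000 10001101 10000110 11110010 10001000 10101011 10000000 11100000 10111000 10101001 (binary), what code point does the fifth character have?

Offset 0: leading byte 0xE2 = 11100010 → 3-byte char #1 = E2 9B 9F.
Offset 3: leading byte 0xE7 = 11100111 → 3-byte char #2 = E7 92 B3.
Offset 6: leading byte 0xF0 = 11110000 → 4-byte char #3 = F0 90 8D 86.
Offset 10: leading byte 0xF2 = 11110010 → 4-byte char #4 = F2 88 AB 80.
Offset 14: leading byte 0xE0 = 11100000 → 3-byte char #5 = E0 B8 A9.
Leading byte 0xE0 = 11100000 matches 1110xxxx → 3-byte sequence.
Byte 1: 0xE0 = 11100000, payload 0000 (4 bits).
Byte 2: 0xB8 = 10111000 (10xxxxxx ✓), payload 111000.
Byte 3: 0xA9 = 10101001 (10xxxxxx ✓), payload 101001.
Concatenate: 0000111000101001 = 0xE29 (16 bits → U+0E29).

U+0E29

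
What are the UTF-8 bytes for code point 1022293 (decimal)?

U+F9955 = 0xF9955 = 1022293 decimal. In range U+10000–U+10FFFF → 4-byte form: 11110xxx 10xxxxxx 10xxxxxx 10xxxxxx.
Binary (21 bits): 011111001100101010101.
Split 3+6+6+6: 011 | 111001 | 100101 | 010101.
Byte 1: 11110011 = 0xF3.
Byte 2: 10111001 = 0xB9.
Byte 3: 10100101 = 0xA5.
Byte 4: 10010101 = 0x95.

F3 B9 A5 95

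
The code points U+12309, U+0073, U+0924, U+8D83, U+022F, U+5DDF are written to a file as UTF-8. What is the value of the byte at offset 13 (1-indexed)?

1-indexed offset 13 is 0-indexed offset 12.
U+12309 → 4-byte form F0 92 8C 89 at offsets 0–3.
U+0073 → 1-byte form 73 at offsets 4–4.
U+0924 → 3-byte form E0 A4 A4 at offsets 5–7.
U+8D83 → 3-byte form E8 B6 83 at offsets 8–10.
U+022F → 2-byte form C8 AF at offsets 11–12.
Offset 12 falls in char 5's range; it's byte 2 of C8 AF = 0xAF.

0xAF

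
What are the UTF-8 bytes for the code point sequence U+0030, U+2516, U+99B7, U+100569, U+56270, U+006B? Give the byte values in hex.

30 E2 94 96 E9 A6 B7 F4 80 95 A9 F1 96 89 B0 6B

U+0030: 1-byte form → 30.
U+2516: 3-byte form → E2 94 96.
U+99B7: 3-byte form → E9 A6 B7.
U+100569: 4-byte form → F4 80 95 A9.
U+56270: 4-byte form → F1 96 89 B0.
U+006B: 1-byte form → 6B.
Concatenated (16 bytes): 30 E2 94 96 E9 A6 B7 F4 80 95 A9 F1 96 89 B0 6B.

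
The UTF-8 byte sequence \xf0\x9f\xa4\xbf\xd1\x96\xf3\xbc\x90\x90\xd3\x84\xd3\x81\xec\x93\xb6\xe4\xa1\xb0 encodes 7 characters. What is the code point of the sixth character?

U+C4F6

Offset 0: leading byte 0xF0 = 11110000 → 4-byte char #1 = F0 9F A4 BF.
Offset 4: leading byte 0xD1 = 11010001 → 2-byte char #2 = D1 96.
Offset 6: leading byte 0xF3 = 11110011 → 4-byte char #3 = F3 BC 90 90.
Offset 10: leading byte 0xD3 = 11010011 → 2-byte char #4 = D3 84.
Offset 12: leading byte 0xD3 = 11010011 → 2-byte char #5 = D3 81.
Offset 14: leading byte 0xEC = 11101100 → 3-byte char #6 = EC 93 B6.
Leading byte 0xEC = 11101100 matches 1110xxxx → 3-byte sequence.
Byte 1: 0xEC = 11101100, payload 1100 (4 bits).
Byte 2: 0x93 = 10010011 (10xxxxxx ✓), payload 010011.
Byte 3: 0xB6 = 10110110 (10xxxxxx ✓), payload 110110.
Concatenate: 1100010011110110 = 0xC4F6 (16 bits → U+C4F6).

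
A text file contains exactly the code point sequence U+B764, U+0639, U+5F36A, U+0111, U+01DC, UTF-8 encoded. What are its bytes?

EB 9D A4 D8 B9 F1 9F 8D AA C4 91 C7 9C

U+B764: 3-byte form → EB 9D A4.
U+0639: 2-byte form → D8 B9.
U+5F36A: 4-byte form → F1 9F 8D AA.
U+0111: 2-byte form → C4 91.
U+01DC: 2-byte form → C7 9C.
Concatenated (13 bytes): EB 9D A4 D8 B9 F1 9F 8D AA C4 91 C7 9C.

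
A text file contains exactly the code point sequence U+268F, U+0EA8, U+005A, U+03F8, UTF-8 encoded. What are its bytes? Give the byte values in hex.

U+268F: 3-byte form → E2 9A 8F.
U+0EA8: 3-byte form → E0 BA A8.
U+005A: 1-byte form → 5A.
U+03F8: 2-byte form → CF B8.
Concatenated (9 bytes): E2 9A 8F E0 BA A8 5A CF B8.

E2 9A 8F E0 BA A8 5A CF B8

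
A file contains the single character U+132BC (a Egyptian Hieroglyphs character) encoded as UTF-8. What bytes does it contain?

U+132BC = 0x132BC = 78524 decimal. In range U+10000–U+10FFFF → 4-byte form: 11110xxx 10xxxxxx 10xxxxxx 10xxxxxx.
Binary (21 bits): 000010011001010111100.
Split 3+6+6+6: 000 | 010011 | 001010 | 111100.
Byte 1: 11110000 = 0xF0.
Byte 2: 10010011 = 0x93.
Byte 3: 10001010 = 0x8A.
Byte 4: 10111100 = 0xBC.

F0 93 8A BC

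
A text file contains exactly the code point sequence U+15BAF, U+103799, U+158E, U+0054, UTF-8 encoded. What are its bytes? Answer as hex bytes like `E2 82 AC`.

F0 95 AE AF F4 83 9E 99 E1 96 8E 54

U+15BAF: 4-byte form → F0 95 AE AF.
U+103799: 4-byte form → F4 83 9E 99.
U+158E: 3-byte form → E1 96 8E.
U+0054: 1-byte form → 54.
Concatenated (12 bytes): F0 95 AE AF F4 83 9E 99 E1 96 8E 54.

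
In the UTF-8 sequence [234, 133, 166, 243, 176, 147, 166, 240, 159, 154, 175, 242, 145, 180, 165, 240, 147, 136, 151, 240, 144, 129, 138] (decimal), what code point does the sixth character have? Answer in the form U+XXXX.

Offset 0: leading byte 0xEA = 11101010 → 3-byte char #1 = EA 85 A6.
Offset 3: leading byte 0xF3 = 11110011 → 4-byte char #2 = F3 B0 93 A6.
Offset 7: leading byte 0xF0 = 11110000 → 4-byte char #3 = F0 9F 9A AF.
Offset 11: leading byte 0xF2 = 11110010 → 4-byte char #4 = F2 91 B4 A5.
Offset 15: leading byte 0xF0 = 11110000 → 4-byte char #5 = F0 93 88 97.
Offset 19: leading byte 0xF0 = 11110000 → 4-byte char #6 = F0 90 81 8A.
Leading byte 0xF0 = 11110000 matches 11110xxx → 4-byte sequence.
Byte 1: 0xF0 = 11110000, payload 000 (3 bits).
Byte 2: 0x90 = 10010000 (10xxxxxx ✓), payload 010000.
Byte 3: 0x81 = 10000001 (10xxxxxx ✓), payload 000001.
Byte 4: 0x8A = 10001010 (10xxxxxx ✓), payload 001010.
Concatenate: 000010000000001001010 = 0x1004A (21 bits → U+1004A).

U+1004A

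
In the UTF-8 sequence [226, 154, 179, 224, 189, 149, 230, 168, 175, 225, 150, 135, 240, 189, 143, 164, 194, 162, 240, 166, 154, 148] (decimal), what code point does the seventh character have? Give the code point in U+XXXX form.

Offset 0: leading byte 0xE2 = 11100010 → 3-byte char #1 = E2 9A B3.
Offset 3: leading byte 0xE0 = 11100000 → 3-byte char #2 = E0 BD 95.
Offset 6: leading byte 0xE6 = 11100110 → 3-byte char #3 = E6 A8 AF.
Offset 9: leading byte 0xE1 = 11100001 → 3-byte char #4 = E1 96 87.
Offset 12: leading byte 0xF0 = 11110000 → 4-byte char #5 = F0 BD 8F A4.
Offset 16: leading byte 0xC2 = 11000010 → 2-byte char #6 = C2 A2.
Offset 18: leading byte 0xF0 = 11110000 → 4-byte char #7 = F0 A6 9A 94.
Leading byte 0xF0 = 11110000 matches 11110xxx → 4-byte sequence.
Byte 1: 0xF0 = 11110000, payload 000 (3 bits).
Byte 2: 0xA6 = 10100110 (10xxxxxx ✓), payload 100110.
Byte 3: 0x9A = 10011010 (10xxxxxx ✓), payload 011010.
Byte 4: 0x94 = 10010100 (10xxxxxx ✓), payload 010100.
Concatenate: 000100110011010010100 = 0x26694 (21 bits → U+26694).

U+26694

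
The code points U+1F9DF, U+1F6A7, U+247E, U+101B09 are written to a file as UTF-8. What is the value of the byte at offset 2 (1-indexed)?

1-indexed offset 2 is 0-indexed offset 1.
U+1F9DF → 4-byte form F0 9F A7 9F at offsets 0–3.
Offset 1 falls in char 1's range; it's byte 2 of F0 9F A7 9F = 0x9F.

0x9F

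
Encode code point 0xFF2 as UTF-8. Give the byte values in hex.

U+0FF2 = 0xFF2 = 4082 decimal. In range U+0800–U+FFFF → 3-byte form: 1110xxxx 10xxxxxx 10xxxxxx.
Binary (16 bits): 0000111111110010.
Split 4+6+6: 0000 | 111111 | 110010.
Byte 1: 11100000 = 0xE0.
Byte 2: 10111111 = 0xBF.
Byte 3: 10110010 = 0xB2.

E0 BF B2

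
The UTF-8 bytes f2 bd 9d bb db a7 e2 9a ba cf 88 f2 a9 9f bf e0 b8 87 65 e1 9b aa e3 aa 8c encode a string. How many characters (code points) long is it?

9

Byte at offset 0: 0xF2 = 11110010 → 4-byte char (#1). Advance 4.
Byte at offset 4: 0xDB = 11011011 → 2-byte char (#2). Advance 2.
Byte at offset 6: 0xE2 = 11100010 → 3-byte char (#3). Advance 3.
Byte at offset 9: 0xCF = 11001111 → 2-byte char (#4). Advance 2.
Byte at offset 11: 0xF2 = 11110010 → 4-byte char (#5). Advance 4.
Byte at offset 15: 0xE0 = 11100000 → 3-byte char (#6). Advance 3.
Byte at offset 18: 0x65 = 01100101 → 1-byte char (#7). Advance 1.
Byte at offset 19: 0xE1 = 11100001 → 3-byte char (#8). Advance 3.
Byte at offset 22: 0xE3 = 11100011 → 3-byte char (#9). Advance 3.
Reached end at offset 25 after 9 code points.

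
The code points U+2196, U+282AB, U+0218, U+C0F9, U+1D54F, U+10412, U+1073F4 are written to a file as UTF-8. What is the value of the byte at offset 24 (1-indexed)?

1-indexed offset 24 is 0-indexed offset 23.
U+2196 → 3-byte form E2 86 96 at offsets 0–2.
U+282AB → 4-byte form F0 A8 8A AB at offsets 3–6.
U+0218 → 2-byte form C8 98 at offsets 7–8.
U+C0F9 → 3-byte form EC 83 B9 at offsets 9–11.
U+1D54F → 4-byte form F0 9D 95 8F at offsets 12–15.
U+10412 → 4-byte form F0 90 90 92 at offsets 16–19.
U+1073F4 → 4-byte form F4 87 8F B4 at offsets 20–23.
Offset 23 falls in char 7's range; it's byte 4 of F4 87 8F B4 = 0xB4.

0xB4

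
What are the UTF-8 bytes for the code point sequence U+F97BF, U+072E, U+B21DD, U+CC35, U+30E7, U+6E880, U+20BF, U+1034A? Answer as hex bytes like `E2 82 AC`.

U+F97BF: 4-byte form → F3 B9 9E BF.
U+072E: 2-byte form → DC AE.
U+B21DD: 4-byte form → F2 B2 87 9D.
U+CC35: 3-byte form → EC B0 B5.
U+30E7: 3-byte form → E3 83 A7.
U+6E880: 4-byte form → F1 AE A2 80.
U+20BF: 3-byte form → E2 82 BF.
U+1034A: 4-byte form → F0 90 8D 8A.
Concatenated (27 bytes): F3 B9 9E BF DC AE F2 B2 87 9D EC B0 B5 E3 83 A7 F1 AE A2 80 E2 82 BF F0 90 8D 8A.

F3 B9 9E BF DC AE F2 B2 87 9D EC B0 B5 E3 83 A7 F1 AE A2 80 E2 82 BF F0 90 8D 8A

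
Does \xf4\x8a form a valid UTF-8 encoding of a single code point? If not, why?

invalid (sequence truncated)

Leading byte 0xF4 = 11110100 → 4-byte form, but only 2 bytes are present.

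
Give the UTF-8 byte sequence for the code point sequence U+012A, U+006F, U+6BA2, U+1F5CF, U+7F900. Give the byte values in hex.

U+012A: 2-byte form → C4 AA.
U+006F: 1-byte form → 6F.
U+6BA2: 3-byte form → E6 AE A2.
U+1F5CF: 4-byte form → F0 9F 97 8F.
U+7F900: 4-byte form → F1 BF A4 80.
Concatenated (14 bytes): C4 AA 6F E6 AE A2 F0 9F 97 8F F1 BF A4 80.

C4 AA 6F E6 AE A2 F0 9F 97 8F F1 BF A4 80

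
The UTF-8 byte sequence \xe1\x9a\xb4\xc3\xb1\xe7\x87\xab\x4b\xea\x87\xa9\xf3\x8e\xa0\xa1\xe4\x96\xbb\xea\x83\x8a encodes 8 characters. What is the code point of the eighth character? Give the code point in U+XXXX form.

U+A0CA

Offset 0: leading byte 0xE1 = 11100001 → 3-byte char #1 = E1 9A B4.
Offset 3: leading byte 0xC3 = 11000011 → 2-byte char #2 = C3 B1.
Offset 5: leading byte 0xE7 = 11100111 → 3-byte char #3 = E7 87 AB.
Offset 8: leading byte 0x4B = 01001011 → 1-byte char #4 = 4B.
Offset 9: leading byte 0xEA = 11101010 → 3-byte char #5 = EA 87 A9.
Offset 12: leading byte 0xF3 = 11110011 → 4-byte char #6 = F3 8E A0 A1.
Offset 16: leading byte 0xE4 = 11100100 → 3-byte char #7 = E4 96 BB.
Offset 19: leading byte 0xEA = 11101010 → 3-byte char #8 = EA 83 8A.
Leading byte 0xEA = 11101010 matches 1110xxxx → 3-byte sequence.
Byte 1: 0xEA = 11101010, payload 1010 (4 bits).
Byte 2: 0x83 = 10000011 (10xxxxxx ✓), payload 000011.
Byte 3: 0x8A = 10001010 (10xxxxxx ✓), payload 001010.
Concatenate: 1010000011001010 = 0xA0CA (16 bits → U+A0CA).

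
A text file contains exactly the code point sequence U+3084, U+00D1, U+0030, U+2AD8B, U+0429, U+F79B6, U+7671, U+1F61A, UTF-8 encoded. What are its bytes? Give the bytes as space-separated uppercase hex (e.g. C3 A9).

E3 82 84 C3 91 30 F0 AA B6 8B D0 A9 F3 B7 A6 B6 E7 99 B1 F0 9F 98 9A

U+3084: 3-byte form → E3 82 84.
U+00D1: 2-byte form → C3 91.
U+0030: 1-byte form → 30.
U+2AD8B: 4-byte form → F0 AA B6 8B.
U+0429: 2-byte form → D0 A9.
U+F79B6: 4-byte form → F3 B7 A6 B6.
U+7671: 3-byte form → E7 99 B1.
U+1F61A: 4-byte form → F0 9F 98 9A.
Concatenated (23 bytes): E3 82 84 C3 91 30 F0 AA B6 8B D0 A9 F3 B7 A6 B6 E7 99 B1 F0 9F 98 9A.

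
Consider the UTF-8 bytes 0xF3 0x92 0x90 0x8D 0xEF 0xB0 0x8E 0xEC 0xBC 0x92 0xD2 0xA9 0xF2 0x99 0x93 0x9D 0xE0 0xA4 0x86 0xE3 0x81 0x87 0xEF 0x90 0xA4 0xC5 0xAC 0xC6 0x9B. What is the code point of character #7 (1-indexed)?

U+3047

Offset 0: leading byte 0xF3 = 11110011 → 4-byte char #1 = F3 92 90 8D.
Offset 4: leading byte 0xEF = 11101111 → 3-byte char #2 = EF B0 8E.
Offset 7: leading byte 0xEC = 11101100 → 3-byte char #3 = EC BC 92.
Offset 10: leading byte 0xD2 = 11010010 → 2-byte char #4 = D2 A9.
Offset 12: leading byte 0xF2 = 11110010 → 4-byte char #5 = F2 99 93 9D.
Offset 16: leading byte 0xE0 = 11100000 → 3-byte char #6 = E0 A4 86.
Offset 19: leading byte 0xE3 = 11100011 → 3-byte char #7 = E3 81 87.
Leading byte 0xE3 = 11100011 matches 1110xxxx → 3-byte sequence.
Byte 1: 0xE3 = 11100011, payload 0011 (4 bits).
Byte 2: 0x81 = 10000001 (10xxxxxx ✓), payload 000001.
Byte 3: 0x87 = 10000111 (10xxxxxx ✓), payload 000111.
Concatenate: 0011000001000111 = 0x3047 (16 bits → U+3047).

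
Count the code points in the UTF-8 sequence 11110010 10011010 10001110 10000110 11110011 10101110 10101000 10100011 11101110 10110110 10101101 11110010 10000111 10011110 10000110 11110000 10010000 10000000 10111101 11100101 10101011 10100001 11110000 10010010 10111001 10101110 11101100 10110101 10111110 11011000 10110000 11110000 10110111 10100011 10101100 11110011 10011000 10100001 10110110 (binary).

Byte at offset 0: 0xF2 = 11110010 → 4-byte char (#1). Advance 4.
Byte at offset 4: 0xF3 = 11110011 → 4-byte char (#2). Advance 4.
Byte at offset 8: 0xEE = 11101110 → 3-byte char (#3). Advance 3.
Byte at offset 11: 0xF2 = 11110010 → 4-byte char (#4). Advance 4.
Byte at offset 15: 0xF0 = 11110000 → 4-byte char (#5). Advance 4.
Byte at offset 19: 0xE5 = 11100101 → 3-byte char (#6). Advance 3.
Byte at offset 22: 0xF0 = 11110000 → 4-byte char (#7). Advance 4.
Byte at offset 26: 0xEC = 11101100 → 3-byte char (#8). Advance 3.
Byte at offset 29: 0xD8 = 11011000 → 2-byte char (#9). Advance 2.
Byte at offset 31: 0xF0 = 11110000 → 4-byte char (#10). Advance 4.
Byte at offset 35: 0xF3 = 11110011 → 4-byte char (#11). Advance 4.
Reached end at offset 39 after 11 code points.

11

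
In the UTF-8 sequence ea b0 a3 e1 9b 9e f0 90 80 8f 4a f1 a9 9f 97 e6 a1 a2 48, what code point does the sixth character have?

U+6862

Offset 0: leading byte 0xEA = 11101010 → 3-byte char #1 = EA B0 A3.
Offset 3: leading byte 0xE1 = 11100001 → 3-byte char #2 = E1 9B 9E.
Offset 6: leading byte 0xF0 = 11110000 → 4-byte char #3 = F0 90 80 8F.
Offset 10: leading byte 0x4A = 01001010 → 1-byte char #4 = 4A.
Offset 11: leading byte 0xF1 = 11110001 → 4-byte char #5 = F1 A9 9F 97.
Offset 15: leading byte 0xE6 = 11100110 → 3-byte char #6 = E6 A1 A2.
Leading byte 0xE6 = 11100110 matches 1110xxxx → 3-byte sequence.
Byte 1: 0xE6 = 11100110, payload 0110 (4 bits).
Byte 2: 0xA1 = 10100001 (10xxxxxx ✓), payload 100001.
Byte 3: 0xA2 = 10100010 (10xxxxxx ✓), payload 100010.
Concatenate: 0110100001100010 = 0x6862 (16 bits → U+6862).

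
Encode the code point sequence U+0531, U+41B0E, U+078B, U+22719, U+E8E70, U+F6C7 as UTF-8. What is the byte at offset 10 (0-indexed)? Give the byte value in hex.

U+0531 → 2-byte form D4 B1 at offsets 0–1.
U+41B0E → 4-byte form F1 81 AC 8E at offsets 2–5.
U+078B → 2-byte form DE 8B at offsets 6–7.
U+22719 → 4-byte form F0 A2 9C 99 at offsets 8–11.
Offset 10 falls in char 4's range; it's byte 3 of F0 A2 9C 99 = 0x9C.

0x9C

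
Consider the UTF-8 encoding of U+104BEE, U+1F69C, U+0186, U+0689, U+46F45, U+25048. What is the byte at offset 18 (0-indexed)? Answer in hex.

U+104BEE → 4-byte form F4 84 AF AE at offsets 0–3.
U+1F69C → 4-byte form F0 9F 9A 9C at offsets 4–7.
U+0186 → 2-byte form C6 86 at offsets 8–9.
U+0689 → 2-byte form DA 89 at offsets 10–11.
U+46F45 → 4-byte form F1 86 BD 85 at offsets 12–15.
U+25048 → 4-byte form F0 A5 81 88 at offsets 16–19.
Offset 18 falls in char 6's range; it's byte 3 of F0 A5 81 88 = 0x81.

0x81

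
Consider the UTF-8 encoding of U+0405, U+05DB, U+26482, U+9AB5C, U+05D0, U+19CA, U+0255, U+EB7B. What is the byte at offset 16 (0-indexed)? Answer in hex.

U+0405 → 2-byte form D0 85 at offsets 0–1.
U+05DB → 2-byte form D7 9B at offsets 2–3.
U+26482 → 4-byte form F0 A6 92 82 at offsets 4–7.
U+9AB5C → 4-byte form F2 9A AD 9C at offsets 8–11.
U+05D0 → 2-byte form D7 90 at offsets 12–13.
U+19CA → 3-byte form E1 A7 8A at offsets 14–16.
Offset 16 falls in char 6's range; it's byte 3 of E1 A7 8A = 0x8A.

0x8A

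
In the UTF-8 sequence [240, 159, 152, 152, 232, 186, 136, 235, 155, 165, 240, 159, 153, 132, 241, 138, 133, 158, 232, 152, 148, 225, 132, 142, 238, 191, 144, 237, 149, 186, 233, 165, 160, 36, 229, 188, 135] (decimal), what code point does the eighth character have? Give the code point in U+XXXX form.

Offset 0: leading byte 0xF0 = 11110000 → 4-byte char #1 = F0 9F 98 98.
Offset 4: leading byte 0xE8 = 11101000 → 3-byte char #2 = E8 BA 88.
Offset 7: leading byte 0xEB = 11101011 → 3-byte char #3 = EB 9B A5.
Offset 10: leading byte 0xF0 = 11110000 → 4-byte char #4 = F0 9F 99 84.
Offset 14: leading byte 0xF1 = 11110001 → 4-byte char #5 = F1 8A 85 9E.
Offset 18: leading byte 0xE8 = 11101000 → 3-byte char #6 = E8 98 94.
Offset 21: leading byte 0xE1 = 11100001 → 3-byte char #7 = E1 84 8E.
Offset 24: leading byte 0xEE = 11101110 → 3-byte char #8 = EE BF 90.
Leading byte 0xEE = 11101110 matches 1110xxxx → 3-byte sequence.
Byte 1: 0xEE = 11101110, payload 1110 (4 bits).
Byte 2: 0xBF = 10111111 (10xxxxxx ✓), payload 111111.
Byte 3: 0x90 = 10010000 (10xxxxxx ✓), payload 010000.
Concatenate: 1110111111010000 = 0xEFD0 (16 bits → U+EFD0).

U+EFD0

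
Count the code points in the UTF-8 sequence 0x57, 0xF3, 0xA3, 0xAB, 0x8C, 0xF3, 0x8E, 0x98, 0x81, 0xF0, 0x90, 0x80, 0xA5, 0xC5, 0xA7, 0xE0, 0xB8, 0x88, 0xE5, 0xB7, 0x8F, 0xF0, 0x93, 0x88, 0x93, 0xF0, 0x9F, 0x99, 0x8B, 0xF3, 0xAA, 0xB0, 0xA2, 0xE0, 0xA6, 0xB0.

11

Byte at offset 0: 0x57 = 01010111 → 1-byte char (#1). Advance 1.
Byte at offset 1: 0xF3 = 11110011 → 4-byte char (#2). Advance 4.
Byte at offset 5: 0xF3 = 11110011 → 4-byte char (#3). Advance 4.
Byte at offset 9: 0xF0 = 11110000 → 4-byte char (#4). Advance 4.
Byte at offset 13: 0xC5 = 11000101 → 2-byte char (#5). Advance 2.
Byte at offset 15: 0xE0 = 11100000 → 3-byte char (#6). Advance 3.
Byte at offset 18: 0xE5 = 11100101 → 3-byte char (#7). Advance 3.
Byte at offset 21: 0xF0 = 11110000 → 4-byte char (#8). Advance 4.
Byte at offset 25: 0xF0 = 11110000 → 4-byte char (#9). Advance 4.
Byte at offset 29: 0xF3 = 11110011 → 4-byte char (#10). Advance 4.
Byte at offset 33: 0xE0 = 11100000 → 3-byte char (#11). Advance 3.
Reached end at offset 36 after 11 code points.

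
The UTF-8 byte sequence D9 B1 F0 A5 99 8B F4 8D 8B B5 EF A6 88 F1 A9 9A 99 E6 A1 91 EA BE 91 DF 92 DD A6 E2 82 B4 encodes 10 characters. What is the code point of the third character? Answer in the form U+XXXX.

U+10D2F5

Offset 0: leading byte 0xD9 = 11011001 → 2-byte char #1 = D9 B1.
Offset 2: leading byte 0xF0 = 11110000 → 4-byte char #2 = F0 A5 99 8B.
Offset 6: leading byte 0xF4 = 11110100 → 4-byte char #3 = F4 8D 8B B5.
Leading byte 0xF4 = 11110100 matches 11110xxx → 4-byte sequence.
Byte 1: 0xF4 = 11110100, payload 100 (3 bits).
Byte 2: 0x8D = 10001101 (10xxxxxx ✓), payload 001101.
Byte 3: 0x8B = 10001011 (10xxxxxx ✓), payload 001011.
Byte 4: 0xB5 = 10110101 (10xxxxxx ✓), payload 110101.
Concatenate: 100001101001011110101 = 0x10D2F5 (21 bits → U+10D2F5).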